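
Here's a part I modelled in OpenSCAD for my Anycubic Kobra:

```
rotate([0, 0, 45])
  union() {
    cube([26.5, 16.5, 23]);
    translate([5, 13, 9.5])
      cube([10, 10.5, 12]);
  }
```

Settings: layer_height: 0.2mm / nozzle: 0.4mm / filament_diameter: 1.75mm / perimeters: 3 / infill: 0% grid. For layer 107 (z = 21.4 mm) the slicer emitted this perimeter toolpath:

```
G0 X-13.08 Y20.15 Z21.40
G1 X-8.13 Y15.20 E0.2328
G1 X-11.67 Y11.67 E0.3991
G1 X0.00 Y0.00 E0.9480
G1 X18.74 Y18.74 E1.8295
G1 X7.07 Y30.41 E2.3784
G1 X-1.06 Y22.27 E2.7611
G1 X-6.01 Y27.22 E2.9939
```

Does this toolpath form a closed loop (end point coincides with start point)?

Start point (G0): (-13.08, 20.15). End point (last G1): the path does not return to the start — open.

no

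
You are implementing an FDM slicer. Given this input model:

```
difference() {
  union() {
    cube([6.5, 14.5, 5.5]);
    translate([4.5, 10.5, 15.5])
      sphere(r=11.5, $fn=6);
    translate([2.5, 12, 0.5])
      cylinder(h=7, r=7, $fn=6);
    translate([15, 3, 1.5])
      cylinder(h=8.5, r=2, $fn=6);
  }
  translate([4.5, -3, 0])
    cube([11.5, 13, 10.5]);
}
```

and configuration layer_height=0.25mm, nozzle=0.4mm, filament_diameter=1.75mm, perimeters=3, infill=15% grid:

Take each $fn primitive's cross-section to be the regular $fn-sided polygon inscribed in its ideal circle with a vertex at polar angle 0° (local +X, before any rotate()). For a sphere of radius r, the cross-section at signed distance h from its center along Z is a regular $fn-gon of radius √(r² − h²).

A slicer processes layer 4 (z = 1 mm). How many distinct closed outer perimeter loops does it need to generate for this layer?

1

At z = 1 mm: the 6.5×14.5 cube contributes its full rectangle; the sphere at (4.5, 10.5) does not reach this height (|z−center|=14.500 > r=11.5); the r=7 cylinder at (2.5, 12) gives a regular 6-gon of circumradius 7 (constant along its height); the cylinder at (15, 3) is not intersected at this z (z outside [1.5, 10]); Merging all regions: the regions partially overlap (shared area 55.44 mm²), so overlapping operands fuse into one piece — 1 connected region; the 11.5×13 cube at (4.5, -3) contributes its full rectangle; Taking the first minus the rest: starting from the result so far, the 11.5×13 cube at (4.5, -3) partially overlaps it — only the 22.95 mm² overlap (of its 149.50 mm²) is removed, clipping the outline — 1 connected region. The result has 1 disconnected region.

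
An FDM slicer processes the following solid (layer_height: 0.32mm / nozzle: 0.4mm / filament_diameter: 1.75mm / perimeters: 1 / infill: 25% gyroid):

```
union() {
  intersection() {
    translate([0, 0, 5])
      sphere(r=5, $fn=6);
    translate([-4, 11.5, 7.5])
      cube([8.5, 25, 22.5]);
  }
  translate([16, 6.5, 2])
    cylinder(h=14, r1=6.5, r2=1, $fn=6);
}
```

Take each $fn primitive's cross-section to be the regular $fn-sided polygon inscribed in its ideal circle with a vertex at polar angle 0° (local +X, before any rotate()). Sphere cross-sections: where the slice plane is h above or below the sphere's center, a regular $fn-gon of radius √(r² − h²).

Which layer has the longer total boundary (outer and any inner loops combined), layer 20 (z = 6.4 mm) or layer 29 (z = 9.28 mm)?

layer 20 (z = 6.4 mm)

Layer 20 (z = 6.4): the r=5 sphere slices to a regular 6-gon of circumradius 4.800 (√(r²−h²) with h=1.4 from center) (perimeter = 2·6·4.800·sin(180°/6) = 28.80 mm); the cube at (-4, 11.5) is not intersected at this z (z outside [7.5, 30]); Keeping only the common overlap: at least one operand is absent at this height, so nothing remains; the cone at (16, 6.5) (r1=6.5→r2=1) has section circumradius 4.771 here — a regular 6-gon (perimeter = 2·6·4.771·sin(180°/6) = 28.63 mm); Taking the union: only the cone at (16, 6.5) is present, so the union is just that shape — boundary = 28.63 mm. So its perimeter = 28.63 mm. Layer 29 (z = 9.28): the r=5 sphere slices to a regular 6-gon of circumradius 2.585 (√(r²−h²) with h=4.28 from center) (perimeter = 2·6·2.585·sin(180°/6) = 15.51 mm); the cube at (-4, 11.5) is present — its section is the full 8.5×25 rectangle (perimeter 67.00 mm); Taking the intersection: the 8.5×25 cube at (-4, 11.5) does not overlap the r=5 sphere (empty) — nothing remains; the cone at (16, 6.5): at t=0.520 of its height the radius interpolates to r₁+(r₂−r₁)t = 3.640, giving a regular 6-gon of that circumradius (perimeter = 2·6·3.640·sin(180°/6) = 21.84 mm); Taking the union: only the cone at (16, 6.5) is present, so the union is just that shape — boundary = 21.84 mm. So its perimeter = 21.84 mm. Layer 20 is larger (28.63 vs 21.84 mm).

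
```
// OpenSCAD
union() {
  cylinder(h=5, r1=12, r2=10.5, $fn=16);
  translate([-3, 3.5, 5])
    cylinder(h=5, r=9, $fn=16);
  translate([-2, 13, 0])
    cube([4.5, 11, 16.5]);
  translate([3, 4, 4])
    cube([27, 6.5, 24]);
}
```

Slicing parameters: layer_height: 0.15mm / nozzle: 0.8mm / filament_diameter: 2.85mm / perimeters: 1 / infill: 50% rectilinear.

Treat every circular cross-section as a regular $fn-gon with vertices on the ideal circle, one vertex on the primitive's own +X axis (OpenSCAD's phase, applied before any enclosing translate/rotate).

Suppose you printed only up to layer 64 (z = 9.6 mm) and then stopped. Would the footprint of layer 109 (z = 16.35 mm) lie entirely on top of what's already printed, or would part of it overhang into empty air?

entirely on top

Compare the two slices. At z = 9.6: the cone is absent (z outside [0, 5]); the cylinder at (-3, 3.5): section is a regular 16-gon, circumradius r=9 (area = (16/2)·9.000²·sin(360°/16) = 247.98 mm²); the cube at (-2, 13) (footprint 4.5×11) is included at this height (area 49.50 mm²); the cube at (3, 4) (footprint 27×6.5) is included at this height (area 175.50 mm²); Merging all regions: the regions partially overlap — summed areas 472.98 mm² minus the doubly-counted overlap 11.63 mm² gives 461.35 mm² — area = 461.35 mm². At z = 16.35: the cone does not reach this height (z outside [0, 5]); the cylinder at (-3, 3.5) does not reach this height (z outside [5, 10]); the cube at (-2, 13) (footprint 4.5×11) is included at this height (area 49.50 mm²); the cube at (3, 4) is present — its section is the full 27×6.5 rectangle (area 175.50 mm²); Merging all regions: the 2 present regions are separate (no shared area or edge), so areas and boundary lengths simply add and each stays a separate island — area = 225.00 mm². Checking containment: the cross-section at z = 16.35 is a subset of the cross-section at z = 9.6.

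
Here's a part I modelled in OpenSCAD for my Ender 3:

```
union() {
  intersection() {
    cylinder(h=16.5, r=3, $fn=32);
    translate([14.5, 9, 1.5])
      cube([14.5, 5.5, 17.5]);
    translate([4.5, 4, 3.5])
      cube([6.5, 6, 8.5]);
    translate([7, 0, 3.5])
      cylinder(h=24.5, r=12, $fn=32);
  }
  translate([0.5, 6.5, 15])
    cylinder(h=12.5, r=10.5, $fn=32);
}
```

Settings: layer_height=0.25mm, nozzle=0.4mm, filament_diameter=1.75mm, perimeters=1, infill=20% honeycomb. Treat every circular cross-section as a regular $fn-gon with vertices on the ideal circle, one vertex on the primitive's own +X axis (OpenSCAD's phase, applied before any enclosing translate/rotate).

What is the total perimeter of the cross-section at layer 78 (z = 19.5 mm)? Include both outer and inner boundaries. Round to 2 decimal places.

At z = 19.5 mm: the cylinder is absent (z outside [0, 16.5]); the cube at (14.5, 9) is absent (z outside [1.5, 19]); the cube at (4.5, 4) is not intersected at this z (z outside [3.5, 12]); the cylinder at (7, 0): section is a regular 32-gon, circumradius r=12 (perimeter = 2·32·12.000·sin(180°/32) = 75.28 mm); Keeping only the common overlap: at least one operand is absent at this height, so nothing remains; the r=10.5 cylinder at (0.5, 6.5) gives a regular 32-gon of circumradius 10.5 (constant along its height) (perimeter = 2·32·10.500·sin(180°/32) = 65.87 mm); Taking the union: only the r=10.5 cylinder at (0.5, 6.5) is present, so the union is just that shape — boundary = 65.87 mm. Overall, the cross-section is a single solid region. Total boundary length (outer) = 65.87 mm.

65.87 mm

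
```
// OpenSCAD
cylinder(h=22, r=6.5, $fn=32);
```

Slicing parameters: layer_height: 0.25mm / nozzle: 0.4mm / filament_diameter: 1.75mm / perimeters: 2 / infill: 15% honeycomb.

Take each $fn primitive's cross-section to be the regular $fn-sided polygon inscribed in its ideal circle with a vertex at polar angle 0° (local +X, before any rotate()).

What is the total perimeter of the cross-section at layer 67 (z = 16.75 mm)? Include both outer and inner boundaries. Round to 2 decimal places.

At z = 16.75 mm: the r=6.5 cylinder contributes a regular 32-gon of circumradius 6.5 (perimeter = 2·32·6.500·sin(180°/32) = 40.78 mm). Overall, the cross-section is a single solid region. Total boundary length (outer) = 40.78 mm.

40.78 mm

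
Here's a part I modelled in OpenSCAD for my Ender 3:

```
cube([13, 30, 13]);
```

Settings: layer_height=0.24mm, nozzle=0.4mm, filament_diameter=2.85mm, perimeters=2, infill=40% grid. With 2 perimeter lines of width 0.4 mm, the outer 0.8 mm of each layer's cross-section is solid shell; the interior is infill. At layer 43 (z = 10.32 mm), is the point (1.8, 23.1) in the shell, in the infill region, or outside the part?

At z = 10.32 mm: the cube is present — its section is the full 13×30 rectangle. Overall, the cross-section is a single solid region. The nearest boundary edge runs (0.00, 30.00)→(0.00, 0.00); distance from the point to it = 1.80 mm. The point is inside the cross-section and 1.80 mm from the nearest boundary — more than the 0.8 mm shell width (2 × 0.4), so it's in the infill interior.

infill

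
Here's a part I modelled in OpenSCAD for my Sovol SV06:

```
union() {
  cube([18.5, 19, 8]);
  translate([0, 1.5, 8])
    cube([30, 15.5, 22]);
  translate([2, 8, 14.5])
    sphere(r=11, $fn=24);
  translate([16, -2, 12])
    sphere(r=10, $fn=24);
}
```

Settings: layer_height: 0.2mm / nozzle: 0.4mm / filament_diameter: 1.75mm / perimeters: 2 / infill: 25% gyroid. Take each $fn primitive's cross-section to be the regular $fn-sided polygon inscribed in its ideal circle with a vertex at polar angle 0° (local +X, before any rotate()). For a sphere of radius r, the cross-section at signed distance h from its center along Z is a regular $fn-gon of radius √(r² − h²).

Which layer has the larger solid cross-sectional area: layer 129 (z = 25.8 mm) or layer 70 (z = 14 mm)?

layer 70 (z = 14 mm)

Layer 129 (z = 25.8): the cube is absent (z outside [0, 8]); the 30×15.5 cube at (0, 1.5) contributes its full rectangle (area 465.00 mm²); the sphere at (2, 8) is not intersected at this z (|z−center|=11.300 > r=11); the sphere at (16, -2) is absent (|z−center|=13.800 > r=10); Taking the union: only the 30×15.5 cube at (0, 1.5) is present, so the union is just that shape — area = 465.00 mm². So its area = 465.00 mm². Layer 70 (z = 14): the cube does not reach this height (z outside [0, 8]); the cube at (0, 1.5) (footprint 30×15.5) is included at this height (area 465.00 mm²); the r=11 sphere at (2, 8) slices to a regular 24-gon of circumradius 10.989 (√(r²−h²) with h=0.5 from center) (area = (24/2)·10.989²·sin(360°/24) = 375.03 mm²); the r=10 sphere at (16, -2) contributes a regular 24-gon of circumradius √(10²−2²) = 9.798 (area = (24/2)·9.798²·sin(360°/24) = 298.16 mm²); Merging all regions: the regions partially overlap — summed areas 1138.19 mm² minus the doubly-counted overlap 274.39 mm² gives 863.80 mm² — area = 863.80 mm². So its area = 863.80 mm². Layer 70 is larger (863.80 vs 465.00 mm²).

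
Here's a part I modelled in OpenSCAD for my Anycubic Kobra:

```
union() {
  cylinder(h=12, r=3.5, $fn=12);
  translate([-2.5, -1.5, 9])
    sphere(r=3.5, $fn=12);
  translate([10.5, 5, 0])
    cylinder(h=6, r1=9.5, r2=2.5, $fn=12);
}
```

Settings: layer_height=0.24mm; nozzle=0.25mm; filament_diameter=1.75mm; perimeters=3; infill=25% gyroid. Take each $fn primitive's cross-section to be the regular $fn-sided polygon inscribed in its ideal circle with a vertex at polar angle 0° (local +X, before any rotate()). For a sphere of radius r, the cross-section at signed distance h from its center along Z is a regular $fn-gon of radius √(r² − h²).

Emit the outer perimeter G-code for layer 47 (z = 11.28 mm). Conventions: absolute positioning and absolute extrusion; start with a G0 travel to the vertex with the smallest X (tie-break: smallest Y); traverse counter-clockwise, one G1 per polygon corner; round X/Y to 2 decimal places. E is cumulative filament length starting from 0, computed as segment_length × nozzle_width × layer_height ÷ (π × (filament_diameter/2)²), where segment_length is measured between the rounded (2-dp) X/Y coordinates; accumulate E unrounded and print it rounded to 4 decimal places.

G0 X-5.16 Y-1.50 Z11.28
G1 X-4.80 Y-2.83 E0.0344
G1 X-3.83 Y-3.80 E0.0686
G1 X-2.50 Y-4.16 E0.1030
G1 X-1.17 Y-3.80 E0.1373
G1 X-0.69 Y-3.32 E0.1543
G1 X0.00 Y-3.50 E0.1721
G1 X1.75 Y-3.03 E0.2173
G1 X3.03 Y-1.75 E0.2624
G1 X3.50 Y0.00 E0.3076
G1 X3.03 Y1.75 E0.3528
G1 X1.75 Y3.03 E0.3980
G1 X0.00 Y3.50 E0.4432
G1 X-1.75 Y3.03 E0.4884
G1 X-3.03 Y1.75 E0.5335
G1 X-3.24 Y0.96 E0.5539
G1 X-3.83 Y0.80 E0.5692
G1 X-4.80 Y-0.17 E0.6034
G1 X-5.16 Y-1.50 E0.6378

At z = 11.28 mm: the r=3.5 cylinder contributes a regular 12-gon of circumradius 3.5; the r=3.5 sphere at (-2.5, -1.5) contributes a regular 12-gon of circumradius √(3.5²−2.28²) = 2.655; the cone at (10.5, 5) is not intersected at this z (z outside [0, 6]); Merging all regions: the regions partially overlap (shared area 11.32 mm²), so overlapping operands fuse into one piece — 1 connected region. The outline is a single polygon with 18 vertices. Extrusion per mm of travel: 0.25 × 0.24 / (π × 0.875²) = 0.024945. Accumulating E over each segment gives final E = 0.6378.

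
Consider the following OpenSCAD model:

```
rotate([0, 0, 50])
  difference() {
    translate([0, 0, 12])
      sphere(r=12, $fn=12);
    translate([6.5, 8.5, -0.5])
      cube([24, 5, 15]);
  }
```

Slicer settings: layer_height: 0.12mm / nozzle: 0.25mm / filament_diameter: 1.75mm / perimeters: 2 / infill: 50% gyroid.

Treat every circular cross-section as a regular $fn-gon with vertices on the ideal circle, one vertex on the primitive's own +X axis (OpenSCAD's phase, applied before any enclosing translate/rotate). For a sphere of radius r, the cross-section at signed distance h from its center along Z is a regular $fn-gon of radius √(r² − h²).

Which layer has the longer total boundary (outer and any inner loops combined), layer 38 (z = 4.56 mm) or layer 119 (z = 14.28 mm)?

layer 119 (z = 14.28 mm)

Layer 38 (z = 4.56): the sphere: section is a regular 12-gon, circumradius = √(r²−h²) = √(12²−7.44²) = 9.415 (perimeter = 2·12·9.415·sin(180°/12) = 58.48 mm); the 24×5 cube at (6.5, 8.5) contributes its full rectangle (perimeter 58.00 mm); Taking the first minus the rest: starting from the r=12 sphere, the 24×5 cube at (6.5, 8.5) misses the remaining region (no effect) — boundary = 58.48 mm; (whole slice rotated 50° about Z — lengths, areas and connectivity unchanged). So its perimeter = 58.48 mm. Layer 119 (z = 14.28): the r=12 sphere slices to a regular 12-gon of circumradius 11.781 (√(r²−h²) with h=2.28 from center) (perimeter = 2·12·11.781·sin(180°/12) = 73.18 mm); the cube at (6.5, 8.5) is present — its section is the full 24×5 rectangle (perimeter 58.00 mm); Taking the first minus the rest: starting from the r=12 sphere, the 24×5 cube at (6.5, 8.5) partially overlaps it — only the 0.60 mm² overlap (of its 120.00 mm²) is removed, clipping the outline — boundary = 73.82 mm; (whole slice rotated 50° about Z — lengths, areas and connectivity unchanged). So its perimeter = 73.82 mm. Layer 119 is larger (73.82 vs 58.48 mm).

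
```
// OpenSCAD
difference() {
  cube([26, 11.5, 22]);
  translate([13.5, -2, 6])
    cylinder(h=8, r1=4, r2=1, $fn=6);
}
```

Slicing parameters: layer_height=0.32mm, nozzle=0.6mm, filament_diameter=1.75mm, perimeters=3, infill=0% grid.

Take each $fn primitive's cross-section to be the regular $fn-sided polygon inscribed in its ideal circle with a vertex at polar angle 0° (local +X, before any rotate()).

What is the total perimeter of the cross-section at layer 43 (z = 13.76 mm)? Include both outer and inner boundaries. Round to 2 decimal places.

75.00 mm

At z = 13.76 mm: the 26×11.5 cube contributes its full rectangle (perimeter 75.00 mm); the cone at (13.5, -2): at t=0.970 of its height the radius interpolates to r₁+(r₂−r₁)t = 1.090, giving a regular 6-gon of that circumradius (perimeter = 2·6·1.090·sin(180°/6) = 6.54 mm); Subtracting the remaining from the first: starting from the 26×11.5 cube, the cone at (13.5, -2) misses the remaining region (no effect) — boundary = 75.00 mm. Overall, the cross-section is a single solid region. Total boundary length (outer) = 75.00 mm.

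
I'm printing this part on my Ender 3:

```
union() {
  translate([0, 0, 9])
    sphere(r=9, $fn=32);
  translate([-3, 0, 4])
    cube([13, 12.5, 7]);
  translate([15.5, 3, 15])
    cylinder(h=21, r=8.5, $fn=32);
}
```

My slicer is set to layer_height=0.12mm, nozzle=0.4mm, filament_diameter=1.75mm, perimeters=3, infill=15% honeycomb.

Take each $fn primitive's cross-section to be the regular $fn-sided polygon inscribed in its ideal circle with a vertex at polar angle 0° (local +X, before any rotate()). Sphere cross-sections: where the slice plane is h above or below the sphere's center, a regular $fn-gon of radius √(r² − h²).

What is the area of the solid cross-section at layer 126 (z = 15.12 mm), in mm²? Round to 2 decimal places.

At z = 15.12 mm: the sphere: section is a regular 32-gon, circumradius = √(r²−h²) = √(9²−6.12²) = 6.599 (area = (32/2)·6.599²·sin(360°/32) = 135.93 mm²); the cube at (-3, 0) is absent (z outside [4, 11]); the r=8.5 cylinder at (15.5, 3) gives a regular 32-gon of circumradius 8.5 (constant along its height) (area = (32/2)·8.500²·sin(360°/32) = 225.52 mm²); Taking the union: the 2 present regions are separate (no shared area or edge), so areas and boundary lengths simply add and each stays a separate island — area = 361.45 mm². Overall, the cross-section has 2 separate islands. Net area = 361.45 mm².

361.45 mm²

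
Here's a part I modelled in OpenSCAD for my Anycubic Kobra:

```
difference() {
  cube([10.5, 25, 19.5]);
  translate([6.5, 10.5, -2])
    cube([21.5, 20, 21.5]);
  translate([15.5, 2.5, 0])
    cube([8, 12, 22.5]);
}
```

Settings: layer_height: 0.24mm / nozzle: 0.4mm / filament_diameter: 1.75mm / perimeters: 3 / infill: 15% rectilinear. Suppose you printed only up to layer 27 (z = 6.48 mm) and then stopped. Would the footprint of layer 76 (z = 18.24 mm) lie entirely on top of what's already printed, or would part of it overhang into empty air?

Compare the two slices. At z = 6.48: the 10.5×25 cube contributes its full rectangle (area 262.50 mm²); the 21.5×20 cube at (6.5, 10.5) contributes its full rectangle (area 430.00 mm²); the 8×12 cube at (15.5, 2.5) contributes its full rectangle (area 96.00 mm²); Taking the first minus the rest: starting from the 10.5×25 cube (262.50 mm²), the 21.5×20 cube at (6.5, 10.5) partially overlaps it — only the 58.00 mm² overlap (of its 430.00 mm²) is removed, clipping the outline; the 8×12 cube at (15.5, 2.5) misses the remaining region (no effect) — area = 204.50 mm². At z = 18.24: the cube (footprint 10.5×25) is included at this height (area 262.50 mm²); the 21.5×20 cube at (6.5, 10.5) contributes its full rectangle (area 430.00 mm²); the 8×12 cube at (15.5, 2.5) contributes its full rectangle (area 96.00 mm²); Taking the first minus the rest: starting from the 10.5×25 cube (262.50 mm²), the 21.5×20 cube at (6.5, 10.5) partially overlaps it — only the 58.00 mm² overlap (of its 430.00 mm²) is removed, clipping the outline; the 8×12 cube at (15.5, 2.5) misses the remaining region (no effect) — area = 204.50 mm². Checking containment: the cross-section at z = 18.24 is a subset of the cross-section at z = 6.48.

entirely on top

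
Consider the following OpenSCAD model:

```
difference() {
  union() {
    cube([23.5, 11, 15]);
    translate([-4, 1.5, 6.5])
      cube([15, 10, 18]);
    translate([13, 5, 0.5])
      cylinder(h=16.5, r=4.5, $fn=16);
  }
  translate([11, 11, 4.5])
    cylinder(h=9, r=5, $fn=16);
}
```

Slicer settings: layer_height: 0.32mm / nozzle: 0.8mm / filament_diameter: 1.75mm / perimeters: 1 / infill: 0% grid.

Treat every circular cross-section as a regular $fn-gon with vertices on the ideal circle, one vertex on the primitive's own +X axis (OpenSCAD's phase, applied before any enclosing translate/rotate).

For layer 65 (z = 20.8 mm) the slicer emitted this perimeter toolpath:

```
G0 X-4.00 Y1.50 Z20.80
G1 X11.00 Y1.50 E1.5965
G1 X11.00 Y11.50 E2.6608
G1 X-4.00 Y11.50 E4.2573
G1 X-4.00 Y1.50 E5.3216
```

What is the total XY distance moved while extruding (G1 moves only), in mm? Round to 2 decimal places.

50.00 mm

Sum the Euclidean lengths of each G1 segment: total = 50.00 mm.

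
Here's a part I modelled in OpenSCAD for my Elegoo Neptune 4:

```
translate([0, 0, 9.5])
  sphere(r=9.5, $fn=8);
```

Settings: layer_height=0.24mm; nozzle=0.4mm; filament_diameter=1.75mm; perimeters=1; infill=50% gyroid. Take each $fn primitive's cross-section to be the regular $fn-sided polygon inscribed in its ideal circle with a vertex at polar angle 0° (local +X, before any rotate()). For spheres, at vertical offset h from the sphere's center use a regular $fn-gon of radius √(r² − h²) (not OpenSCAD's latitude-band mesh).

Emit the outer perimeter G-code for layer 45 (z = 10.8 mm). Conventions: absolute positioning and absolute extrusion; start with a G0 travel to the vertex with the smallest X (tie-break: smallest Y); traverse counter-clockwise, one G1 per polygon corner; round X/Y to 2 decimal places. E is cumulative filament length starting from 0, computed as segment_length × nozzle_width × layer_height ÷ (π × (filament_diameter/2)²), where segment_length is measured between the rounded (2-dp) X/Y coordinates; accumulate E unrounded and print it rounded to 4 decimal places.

G0 X-9.41 Y0.00 Z10.80
G1 X-6.65 Y-6.65 E0.2874
G1 X0.00 Y-9.41 E0.5747
G1 X6.65 Y-6.65 E0.8621
G1 X9.41 Y0.00 E1.1495
G1 X6.65 Y6.65 E1.4368
G1 X0.00 Y9.41 E1.7242
G1 X-6.65 Y6.65 E2.0116
G1 X-9.41 Y0.00 E2.2989

At z = 10.8 mm: the sphere: section is a regular 8-gon, circumradius = √(r²−h²) = √(9.5²−1.3²) = 9.411. The outline is a single polygon with 8 vertices. Extrusion per mm of travel: 0.4 × 0.24 / (π × 0.875²) = 0.039912. Accumulating E over each segment gives final E = 2.2989.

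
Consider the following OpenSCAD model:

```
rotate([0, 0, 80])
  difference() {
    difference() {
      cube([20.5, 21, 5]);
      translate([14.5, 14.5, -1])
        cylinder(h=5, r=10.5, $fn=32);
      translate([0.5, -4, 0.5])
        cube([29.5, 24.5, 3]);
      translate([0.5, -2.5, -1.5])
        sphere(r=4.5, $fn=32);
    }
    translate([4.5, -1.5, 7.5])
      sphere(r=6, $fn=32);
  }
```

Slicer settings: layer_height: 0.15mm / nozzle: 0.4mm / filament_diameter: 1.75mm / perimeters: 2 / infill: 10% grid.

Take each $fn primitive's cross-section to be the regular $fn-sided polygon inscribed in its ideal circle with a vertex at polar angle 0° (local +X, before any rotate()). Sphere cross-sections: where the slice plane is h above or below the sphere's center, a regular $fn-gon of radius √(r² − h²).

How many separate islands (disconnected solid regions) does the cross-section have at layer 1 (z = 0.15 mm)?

1

At z = 0.15 mm: the cube is present — its section is the full 20.5×21 rectangle; the cylinder at (14.5, 14.5): section is a regular 32-gon, circumradius r=10.5; the cube at (0.5, -4) is absent (z outside [0.5, 3.5]); the r=4.5 sphere at (0.5, -2.5) contributes a regular 32-gon of circumradius √(4.5²−1.65²) = 4.187; After the difference (first − rest): starting from the 20.5×21 cube, the r=10.5 cylinder at (14.5, 14.5) partially overlaps it — only the 247.57 mm² overlap (of its 344.14 mm²) is removed, clipping the outline; the r=4.5 sphere at (0.5, -2.5) partially overlaps it — only the 4.74 mm² overlap (of its 54.71 mm²) is removed, clipping the outline — 1 connected region; the sphere at (4.5, -1.5) is not intersected at this z (|z−center|=7.350 > r=6); After the difference (first − rest): none of the subtracted shapes is present at this height, so that combined region is unchanged — 1 connected region; (whole slice rotated 80° about Z — lengths, areas and connectivity unchanged). Overall, the cross-section is a single solid region. Island count = 1.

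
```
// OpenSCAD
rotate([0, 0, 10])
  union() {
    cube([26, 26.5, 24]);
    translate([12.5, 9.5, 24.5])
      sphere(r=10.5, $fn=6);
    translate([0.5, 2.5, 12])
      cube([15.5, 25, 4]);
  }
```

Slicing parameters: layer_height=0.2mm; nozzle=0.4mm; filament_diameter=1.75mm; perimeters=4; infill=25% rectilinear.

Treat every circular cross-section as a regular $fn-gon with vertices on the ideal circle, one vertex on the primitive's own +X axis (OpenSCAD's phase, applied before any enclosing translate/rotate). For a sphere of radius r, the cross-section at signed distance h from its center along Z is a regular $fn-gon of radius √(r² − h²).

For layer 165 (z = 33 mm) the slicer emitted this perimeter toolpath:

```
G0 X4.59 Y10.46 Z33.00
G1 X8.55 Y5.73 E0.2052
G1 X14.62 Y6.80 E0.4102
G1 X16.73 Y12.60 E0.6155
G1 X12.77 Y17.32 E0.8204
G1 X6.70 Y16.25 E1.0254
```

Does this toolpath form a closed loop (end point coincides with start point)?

Start point (G0): (4.59, 10.46). End point (last G1): the path does not return to the start — open.

no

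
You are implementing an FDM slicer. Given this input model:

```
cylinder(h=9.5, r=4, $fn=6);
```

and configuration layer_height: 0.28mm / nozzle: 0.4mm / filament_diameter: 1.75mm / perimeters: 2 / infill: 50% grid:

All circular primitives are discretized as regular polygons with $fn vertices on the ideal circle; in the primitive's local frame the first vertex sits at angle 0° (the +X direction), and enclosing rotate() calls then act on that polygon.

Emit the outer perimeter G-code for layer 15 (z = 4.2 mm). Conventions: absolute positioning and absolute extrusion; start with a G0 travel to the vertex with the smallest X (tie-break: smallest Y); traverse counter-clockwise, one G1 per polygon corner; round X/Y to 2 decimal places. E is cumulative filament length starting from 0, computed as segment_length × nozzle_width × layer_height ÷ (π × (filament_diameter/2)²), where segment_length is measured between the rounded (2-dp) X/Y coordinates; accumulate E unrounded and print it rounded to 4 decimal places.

G0 X-4.00 Y0.00 Z4.20
G1 X-2.00 Y-3.46 E0.1861
G1 X2.00 Y-3.46 E0.3723
G1 X4.00 Y0.00 E0.5584
G1 X2.00 Y3.46 E0.7445
G1 X-2.00 Y3.46 E0.9308
G1 X-4.00 Y0.00 E1.1169

At z = 4.2 mm: the cylinder: section is a regular 6-gon, circumradius r=4. The outline is a single polygon with 6 vertices. Extrusion per mm of travel: 0.4 × 0.28 / (π × 0.875²) = 0.046564. Accumulating E over each segment gives final E = 1.1169.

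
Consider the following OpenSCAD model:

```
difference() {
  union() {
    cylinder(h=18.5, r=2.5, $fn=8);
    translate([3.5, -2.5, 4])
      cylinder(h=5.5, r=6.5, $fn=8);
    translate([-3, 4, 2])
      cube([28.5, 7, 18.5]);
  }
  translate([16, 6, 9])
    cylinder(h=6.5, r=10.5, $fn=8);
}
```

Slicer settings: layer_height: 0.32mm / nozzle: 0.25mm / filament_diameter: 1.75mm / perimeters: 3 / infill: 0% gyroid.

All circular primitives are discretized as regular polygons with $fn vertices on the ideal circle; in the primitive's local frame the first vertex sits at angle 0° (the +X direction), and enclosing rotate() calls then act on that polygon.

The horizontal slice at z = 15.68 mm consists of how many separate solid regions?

At z = 15.68 mm: the r=2.5 cylinder gives a regular 8-gon of circumradius 2.5 (constant along its height); the cylinder at (3.5, -2.5) does not reach this height (z outside [4, 9.5]); the cube at (-3, 4) (footprint 28.5×7) is included at this height; Combining (union): the 2 present regions are separate (no shared area or edge), so areas and boundary lengths simply add and each stays a separate island — 2 connected regions; the cylinder at (16, 6) is not intersected at this z (z outside [9, 15.5]); Subtracting the remaining from the first: none of the subtracted shapes is present at this height, so the result so far is unchanged — 2 connected regions. The result has 2 disconnected regions.

2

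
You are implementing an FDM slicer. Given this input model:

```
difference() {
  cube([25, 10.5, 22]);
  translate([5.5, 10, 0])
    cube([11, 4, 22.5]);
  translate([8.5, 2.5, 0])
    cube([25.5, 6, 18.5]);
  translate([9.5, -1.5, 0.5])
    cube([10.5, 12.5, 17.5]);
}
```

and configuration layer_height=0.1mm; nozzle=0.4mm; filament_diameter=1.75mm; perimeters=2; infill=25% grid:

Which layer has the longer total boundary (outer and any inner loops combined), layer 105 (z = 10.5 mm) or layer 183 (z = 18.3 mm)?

layer 183 (z = 18.3 mm)

Layer 105 (z = 10.5): the 25×10.5 cube contributes its full rectangle (perimeter 71.00 mm); the 11×4 cube at (5.5, 10) contributes its full rectangle (perimeter 30.00 mm); the cube at (8.5, 2.5) (footprint 25.5×6) is included at this height (perimeter 63.00 mm); the cube at (9.5, -1.5) (footprint 10.5×12.5) is included at this height (perimeter 46.00 mm); Subtracting the remaining from the first: starting from the 25×10.5 cube, the 11×4 cube at (5.5, 10) partially overlaps it — only the 5.50 mm² overlap (of its 44.00 mm²) is removed, clipping the outline; the 25.5×6 cube at (8.5, 2.5) partially overlaps it — only the 99.00 mm² overlap (of its 153.00 mm²) is removed, clipping the outline; the 10.5×12.5 cube at (9.5, -1.5) partially overlaps it — only the 43.75 mm² overlap (of its 131.25 mm²) is removed, clipping the outline — boundary = 71.00 mm. So its perimeter = 71.00 mm. Layer 183 (z = 18.3): the cube (footprint 25×10.5) is included at this height (perimeter 71.00 mm); the cube at (5.5, 10) (footprint 11×4) is included at this height (perimeter 30.00 mm); the cube at (8.5, 2.5) is present — its section is the full 25.5×6 rectangle (perimeter 63.00 mm); the cube at (9.5, -1.5) does not reach this height (z outside [0.5, 18]); After the difference (first − rest): starting from the 25×10.5 cube, the 11×4 cube at (5.5, 10) partially overlaps it — only the 5.50 mm² overlap (of its 44.00 mm²) is removed, clipping the outline; the 25.5×6 cube at (8.5, 2.5) partially overlaps it — only the 99.00 mm² overlap (of its 153.00 mm²) is removed, clipping the outline — boundary = 105.00 mm. So its perimeter = 105.00 mm. Layer 183 is larger (105.00 vs 71.00 mm).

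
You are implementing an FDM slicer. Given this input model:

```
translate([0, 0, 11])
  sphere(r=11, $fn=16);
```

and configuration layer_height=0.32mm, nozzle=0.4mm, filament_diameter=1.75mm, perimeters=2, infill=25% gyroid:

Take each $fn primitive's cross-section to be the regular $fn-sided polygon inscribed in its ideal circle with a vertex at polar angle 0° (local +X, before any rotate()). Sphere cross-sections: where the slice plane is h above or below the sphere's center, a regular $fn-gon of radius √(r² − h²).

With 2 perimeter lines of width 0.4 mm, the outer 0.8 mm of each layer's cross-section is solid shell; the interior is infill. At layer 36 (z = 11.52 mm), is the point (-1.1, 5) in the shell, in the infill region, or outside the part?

At z = 11.52 mm: the r=11 sphere contributes a regular 16-gon of circumradius √(11²−0.52²) = 10.988. Overall, the cross-section is a single solid region. The nearest boundary edge runs (0.00, 10.99)→(-4.20, 10.15); distance from the point to it = 5.66 mm. The point is inside the cross-section and 5.66 mm from the nearest boundary — more than the 0.8 mm shell width (2 × 0.4), so it's in the infill interior.

infill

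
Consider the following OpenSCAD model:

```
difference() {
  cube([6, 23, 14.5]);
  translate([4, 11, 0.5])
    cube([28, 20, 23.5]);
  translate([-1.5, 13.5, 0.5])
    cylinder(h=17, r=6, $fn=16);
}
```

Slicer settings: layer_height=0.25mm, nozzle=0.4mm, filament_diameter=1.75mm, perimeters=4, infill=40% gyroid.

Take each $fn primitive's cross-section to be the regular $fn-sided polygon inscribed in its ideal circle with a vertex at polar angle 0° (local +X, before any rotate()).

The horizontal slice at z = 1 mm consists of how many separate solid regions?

At z = 1 mm: the cube is present — its section is the full 6×23 rectangle; the 28×20 cube at (4, 11) contributes its full rectangle; the cylinder at (-1.5, 13.5): section is a regular 16-gon, circumradius r=6; Taking the first minus the rest: starting from the 6×23 cube, the 28×20 cube at (4, 11) partially overlaps it — only the 24.00 mm² overlap (of its 560.00 mm²) is removed, clipping the outline; the r=6 cylinder at (-1.5, 13.5) partially overlaps it — only the 36.30 mm² overlap (of its 110.21 mm²) is removed, clipping the outline — 2 connected regions. The result has 2 disconnected regions.

2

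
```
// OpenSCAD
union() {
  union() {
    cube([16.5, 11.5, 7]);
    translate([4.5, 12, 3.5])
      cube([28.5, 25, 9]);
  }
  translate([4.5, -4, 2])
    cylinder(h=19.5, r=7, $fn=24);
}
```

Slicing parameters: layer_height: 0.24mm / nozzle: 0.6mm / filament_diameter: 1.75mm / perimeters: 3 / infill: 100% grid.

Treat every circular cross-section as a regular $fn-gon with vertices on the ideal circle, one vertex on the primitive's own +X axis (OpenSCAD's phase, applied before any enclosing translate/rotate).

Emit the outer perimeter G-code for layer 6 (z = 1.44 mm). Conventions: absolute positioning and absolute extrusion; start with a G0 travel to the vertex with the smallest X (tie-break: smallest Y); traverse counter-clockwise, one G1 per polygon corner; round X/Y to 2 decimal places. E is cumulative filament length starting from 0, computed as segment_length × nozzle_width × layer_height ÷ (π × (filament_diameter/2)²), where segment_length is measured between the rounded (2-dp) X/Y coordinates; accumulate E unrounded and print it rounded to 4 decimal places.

G0 X0.00 Y0.00 Z1.44
G1 X16.50 Y0.00 E0.9878
G1 X16.50 Y11.50 E1.6763
G1 X0.00 Y11.50 E2.6641
G1 X0.00 Y0.00 E3.3526

At z = 1.44 mm: the cube is present — its section is the full 16.5×11.5 rectangle; the cube at (4.5, 12) does not reach this height (z outside [3.5, 12.5]); Combining (union): only the 16.5×11.5 cube is present, so the union is just that shape — 1 connected region; the cylinder at (4.5, -4) is not intersected at this z (z outside [2, 21.5]); Taking the union: only the result so far is present, so the union is just that shape — 1 connected region. The outline is a single polygon with 4 vertices. Extrusion per mm of travel: 0.6 × 0.24 / (π × 0.875²) = 0.059868. Accumulating E over each segment gives final E = 3.3526.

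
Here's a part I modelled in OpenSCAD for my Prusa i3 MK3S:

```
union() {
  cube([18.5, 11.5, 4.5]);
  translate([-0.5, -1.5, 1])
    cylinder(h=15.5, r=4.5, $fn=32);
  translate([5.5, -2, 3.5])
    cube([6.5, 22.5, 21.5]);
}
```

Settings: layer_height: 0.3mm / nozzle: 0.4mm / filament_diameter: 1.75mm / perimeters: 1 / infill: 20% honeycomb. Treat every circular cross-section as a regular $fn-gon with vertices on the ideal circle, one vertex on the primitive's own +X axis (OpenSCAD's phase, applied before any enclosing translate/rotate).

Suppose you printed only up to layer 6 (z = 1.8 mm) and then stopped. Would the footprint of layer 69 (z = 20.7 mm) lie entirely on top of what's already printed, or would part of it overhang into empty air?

part overhangs

Compare the two slices. At z = 1.8: the 18.5×11.5 cube contributes its full rectangle (area 212.75 mm²); the cylinder at (-0.5, -1.5): section is a regular 32-gon, circumradius r=4.5 (area = (32/2)·4.500²·sin(360°/32) = 63.21 mm²); the cube at (5.5, -2) is not intersected at this z (z outside [3.5, 25]); Combining (union): the regions partially overlap — summed areas 275.96 mm² minus the doubly-counted overlap 7.72 mm² gives 268.24 mm² — area = 268.24 mm². At z = 20.7: the cube is not intersected at this z (z outside [0, 4.5]); the cylinder at (-0.5, -1.5) is absent (z outside [1, 16.5]); the 6.5×22.5 cube at (5.5, -2) contributes its full rectangle (area 146.25 mm²); Taking the union: only the 6.5×22.5 cube at (5.5, -2) is present, so the union is just that shape — area = 146.25 mm². Checking containment: at z = 20.7 the cross-section extends beyond the z = 1.8 cross-section by about 71.50 mm².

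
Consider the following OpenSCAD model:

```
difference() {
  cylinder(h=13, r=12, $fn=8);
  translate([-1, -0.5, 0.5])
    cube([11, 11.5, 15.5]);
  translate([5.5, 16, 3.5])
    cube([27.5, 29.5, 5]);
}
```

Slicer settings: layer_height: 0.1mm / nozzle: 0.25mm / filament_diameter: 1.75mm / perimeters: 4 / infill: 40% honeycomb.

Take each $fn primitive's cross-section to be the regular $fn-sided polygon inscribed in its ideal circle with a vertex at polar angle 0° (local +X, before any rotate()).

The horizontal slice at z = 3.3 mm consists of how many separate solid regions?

At z = 3.3 mm: the r=12 cylinder contributes a regular 8-gon of circumradius 12; the cube at (-1, -0.5) (footprint 11×11.5) is included at this height; the cube at (5.5, 16) does not reach this height (z outside [3.5, 8.5]); Subtracting the remaining from the first: starting from the r=12 cylinder, the 11×11.5 cube at (-1, -0.5) partially overlaps it — only the 112.29 mm² overlap (of its 126.50 mm²) is removed, clipping the outline — 1 connected region. The result has 1 disconnected region.

1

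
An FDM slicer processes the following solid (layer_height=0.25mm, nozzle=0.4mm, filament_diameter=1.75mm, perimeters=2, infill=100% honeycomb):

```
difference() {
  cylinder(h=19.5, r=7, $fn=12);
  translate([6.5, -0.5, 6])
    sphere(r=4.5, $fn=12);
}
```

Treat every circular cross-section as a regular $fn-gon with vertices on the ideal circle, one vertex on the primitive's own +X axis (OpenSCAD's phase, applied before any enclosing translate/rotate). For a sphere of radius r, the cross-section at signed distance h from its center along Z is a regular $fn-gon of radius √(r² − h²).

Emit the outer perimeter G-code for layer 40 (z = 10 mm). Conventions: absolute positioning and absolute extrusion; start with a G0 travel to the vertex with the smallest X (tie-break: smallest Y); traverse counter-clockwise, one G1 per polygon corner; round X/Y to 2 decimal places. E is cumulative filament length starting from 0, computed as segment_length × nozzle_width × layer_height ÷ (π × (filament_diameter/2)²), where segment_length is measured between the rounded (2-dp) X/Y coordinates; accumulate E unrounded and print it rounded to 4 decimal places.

G0 X-7.00 Y0.00 Z10.00
G1 X-6.06 Y-3.50 E0.1507
G1 X-3.50 Y-6.06 E0.3012
G1 X0.00 Y-7.00 E0.4519
G1 X3.50 Y-6.06 E0.6025
G1 X6.06 Y-3.50 E0.7530
G1 X6.33 Y-2.51 E0.7957
G1 X5.47 Y-2.29 E0.8326
G1 X4.71 Y-1.53 E0.8773
G1 X4.44 Y-0.50 E0.9216
G1 X4.71 Y0.53 E0.9658
G1 X5.47 Y1.29 E1.0105
G1 X6.50 Y1.56 E1.0548
G1 X6.59 Y1.54 E1.0586
G1 X6.06 Y3.50 E1.1430
G1 X3.50 Y6.06 E1.2936
G1 X0.00 Y7.00 E1.4442
G1 X-3.50 Y6.06 E1.5949
G1 X-6.06 Y3.50 E1.7454
G1 X-7.00 Y0.00 E1.8961

At z = 10 mm: the r=7 cylinder contributes a regular 12-gon of circumradius 7; the r=4.5 sphere at (6.5, -0.5) contributes a regular 12-gon of circumradius √(4.5²−4²) = 2.062; After the difference (first − rest): starting from the r=7 cylinder, the r=4.5 sphere at (6.5, -0.5) partially overlaps it — only the 7.23 mm² overlap (of its 12.75 mm²) is removed, clipping the outline — 1 connected region. The outline is a single polygon with 19 vertices. Extrusion per mm of travel: 0.4 × 0.25 / (π × 0.875²) = 0.041575. Accumulating E over each segment gives final E = 1.8961.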